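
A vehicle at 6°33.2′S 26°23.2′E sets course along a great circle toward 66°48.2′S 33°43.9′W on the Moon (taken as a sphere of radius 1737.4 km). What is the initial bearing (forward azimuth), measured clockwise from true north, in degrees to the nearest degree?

201°

Δλ = -60.118° = -1.0493 rad.
y = sin Δλ · cos φ₂ = (-0.8671)(0.3939) = -0.3415
x = cos φ₁ sin φ₂ − sin φ₁ cos φ₂ cos Δλ = (0.9935)(-0.9192) − (-0.1141)(0.3939)(0.4982) = -0.8908
θ = atan2(y, x) = -159.02°; adding 360° gives 201°.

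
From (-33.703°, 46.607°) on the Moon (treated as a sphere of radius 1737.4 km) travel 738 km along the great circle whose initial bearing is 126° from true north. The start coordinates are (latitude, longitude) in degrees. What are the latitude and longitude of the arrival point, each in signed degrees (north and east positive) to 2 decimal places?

Angular distance δ = d/R = 738/1737.4 = 0.42477 rad; initial bearing θ = 2.1991 rad.
sin φ₂ = sin φ₁ cos δ + cos φ₁ sin δ cos θ = (-0.5549)(0.9111) + (0.8319)(0.4121)(-0.5878) = -0.7071, so φ₂ = -45.00°.
Δλ = atan2(sin θ sin δ cos φ₁, cos δ − sin φ₁ sin φ₂) = atan2(0.2774, 0.5188) = 28.132°.
λ₂ = 46.607° + 28.132° = 74.74°.

-45.00°, 74.74°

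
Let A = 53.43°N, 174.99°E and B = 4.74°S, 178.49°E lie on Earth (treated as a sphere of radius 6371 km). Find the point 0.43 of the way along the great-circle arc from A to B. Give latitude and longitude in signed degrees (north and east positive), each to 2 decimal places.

28.43°, 176.96°

Central angle δ = 1.0166 rad. Interpolating on the sphere with fraction f = 0.43:
P = [sin((1−f)δ)·A + sin(fδ)·B] / sin δ = 0.6440·A + 0.4979·B in Cartesian coordinates,
giving P = (-0.8782, 0.0466, 0.4760), i.e. latitude 28.43°, longitude 176.96°.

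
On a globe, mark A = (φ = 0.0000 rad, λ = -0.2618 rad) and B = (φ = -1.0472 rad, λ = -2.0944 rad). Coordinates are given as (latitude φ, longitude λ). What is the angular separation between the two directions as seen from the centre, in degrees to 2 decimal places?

97.44°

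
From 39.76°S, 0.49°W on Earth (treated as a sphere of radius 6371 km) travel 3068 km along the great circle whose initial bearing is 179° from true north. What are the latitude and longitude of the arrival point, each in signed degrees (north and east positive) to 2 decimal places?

-67.34°, 0.71°

Angular distance δ = d/R = 3068/6371 = 0.48156 rad; initial bearing θ = 3.1241 rad.
sin φ₂ = sin φ₁ cos δ + cos φ₁ sin δ cos θ = (-0.6396)(0.8863) + (0.7687)(0.4632)(-0.9998) = -0.9228, so φ₂ = -67.34°.
Δλ = atan2(sin θ sin δ cos φ₁, cos δ − sin φ₁ sin φ₂) = atan2(0.0062, 0.2961) = 1.202°.
λ₂ = -0.490° + 1.202° = 0.71°.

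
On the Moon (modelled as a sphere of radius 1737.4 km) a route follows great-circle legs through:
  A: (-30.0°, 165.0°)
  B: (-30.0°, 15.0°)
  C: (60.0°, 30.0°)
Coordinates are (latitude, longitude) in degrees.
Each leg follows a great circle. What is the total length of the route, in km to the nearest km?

6198 km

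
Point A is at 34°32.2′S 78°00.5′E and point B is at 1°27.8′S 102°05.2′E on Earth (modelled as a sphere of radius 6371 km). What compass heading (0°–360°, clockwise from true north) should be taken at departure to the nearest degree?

Δλ = 24.078° = 0.4202 rad.
y = sin Δλ · cos φ₂ = (0.4080)(0.9997) = 0.4079
x = cos φ₁ sin φ₂ − sin φ₁ cos φ₂ cos Δλ = (0.8238)(-0.0255) − (-0.5669)(0.9997)(0.9130) = 0.4964
θ = atan2(y, x) = 39.41°, so the bearing is 39°.

39°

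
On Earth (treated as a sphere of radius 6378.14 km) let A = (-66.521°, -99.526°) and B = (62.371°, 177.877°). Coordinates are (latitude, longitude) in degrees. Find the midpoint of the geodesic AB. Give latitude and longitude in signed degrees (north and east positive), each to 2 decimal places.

The central angle between A and B is δ = 2.4797 rad.
With f = 0.5, the slerp weights are sin((1−f)δ)/sin δ = 1.5387 and sin(fδ)/sin δ = 1.5387.
Weighted sum of the unit vectors: (1.5387)·(-0.0659,-0.3929,-0.9172) + (1.5387)·(-0.4634,0.0172,0.8860) = (-0.8145, -0.5781, -0.0481).
Converting back: φ = atan2(z, √(x²+y²)) = -2.75°, λ = atan2(y, x) = -144.63°.

-2.75°, -144.63°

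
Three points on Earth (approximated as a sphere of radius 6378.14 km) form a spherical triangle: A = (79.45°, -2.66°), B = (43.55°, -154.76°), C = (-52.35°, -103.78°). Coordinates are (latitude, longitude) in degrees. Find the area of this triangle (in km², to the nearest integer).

Side lengths (central angles): a = 1.8408, b = 2.4980, c = 0.9763 rad; semiperimeter s = 2.6576.
By l'Huilier's theorem, tan(E/4) = √[tan(s/2) tan((s−a)/2) tan((s−b)/2) tan((s−c)/2)], giving spherical excess E = 1.5072 rad.
Area = E·R² = 1.5072 × (6378.14)² ≈ 61313414 km².

61313414 km²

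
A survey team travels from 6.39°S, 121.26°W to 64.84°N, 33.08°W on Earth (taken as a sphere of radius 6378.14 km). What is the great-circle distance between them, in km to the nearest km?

10576 km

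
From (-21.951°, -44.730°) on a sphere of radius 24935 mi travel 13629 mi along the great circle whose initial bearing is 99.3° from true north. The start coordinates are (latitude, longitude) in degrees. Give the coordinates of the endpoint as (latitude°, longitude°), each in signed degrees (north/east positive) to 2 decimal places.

-23.41°, -10.75°

Angular distance δ = d/R = 13629/24935 = 0.54658 rad; initial bearing θ = 1.7331 rad.
sin φ₂ = sin φ₁ cos δ + cos φ₁ sin δ cos θ = (-0.3738)(0.8543) + (0.9275)(0.5198)(-0.1616) = -0.3973, so φ₂ = -23.41°.
Δλ = atan2(sin θ sin δ cos φ₁, cos δ − sin φ₁ sin φ₂) = atan2(0.4758, 0.7058) = 33.982°.
λ₂ = -44.730° + 33.982° = -10.75°.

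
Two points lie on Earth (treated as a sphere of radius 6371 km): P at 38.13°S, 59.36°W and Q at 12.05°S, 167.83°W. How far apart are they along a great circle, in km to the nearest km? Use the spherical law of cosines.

With latitudes φ₁ = -38.130°, φ₂ = -12.050° and longitude difference Δλ = -108.470°:
cos c = sin φ₁ sin φ₂ + cos φ₁ cos φ₂ cos Δλ = (-0.6174)(-0.2088) + (0.7866)(0.9780)(-0.3168) = -0.11481,
so c = arccos(-0.11481) = 1.68586 rad.
Distance = R·c = 6371 × 1.6859 ≈ 10741 km.

10741 km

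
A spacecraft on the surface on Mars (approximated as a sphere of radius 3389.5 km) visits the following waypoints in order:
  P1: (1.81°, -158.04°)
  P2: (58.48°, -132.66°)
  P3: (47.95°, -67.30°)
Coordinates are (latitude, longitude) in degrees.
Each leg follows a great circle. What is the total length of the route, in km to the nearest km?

Leg P1→P2: central angle 1.0483 rad, distance 3553.3 km.
Leg P2→P3: central angle 0.6777 rad, distance 2297.2 km.
Total: 3553.3 + 2297.2 ≈ 5851 km.

5851 km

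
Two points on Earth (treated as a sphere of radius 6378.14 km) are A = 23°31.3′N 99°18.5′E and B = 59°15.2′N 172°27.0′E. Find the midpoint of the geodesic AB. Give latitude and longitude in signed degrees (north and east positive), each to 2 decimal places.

47.03°, 123.98°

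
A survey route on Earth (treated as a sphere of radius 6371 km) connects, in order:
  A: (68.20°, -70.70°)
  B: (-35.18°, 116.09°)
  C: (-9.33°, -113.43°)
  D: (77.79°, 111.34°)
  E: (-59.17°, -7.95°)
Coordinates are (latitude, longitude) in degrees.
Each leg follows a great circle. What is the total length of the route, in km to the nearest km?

58183 km

Leg A→B: central angle 2.5614 rad, distance 16318.6 km.
Leg B→C: central angle 2.0155 rad, distance 12840.7 km.
Leg C→D: central angle 1.8824 rad, distance 11993.0 km.
Leg D→E: central angle 2.6732 rad, distance 17031.0 km.
Total: 16318.6 + 12840.7 + 11993.0 + 17031.0 ≈ 58183 km.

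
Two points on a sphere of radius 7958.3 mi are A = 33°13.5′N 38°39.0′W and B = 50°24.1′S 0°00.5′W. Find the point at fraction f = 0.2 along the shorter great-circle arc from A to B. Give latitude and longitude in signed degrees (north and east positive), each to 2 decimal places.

The central angle between A and B is δ = 1.5765 rad.
With f = 0.2, the slerp weights are sin((1−f)δ)/sin δ = 0.9525 and sin(fδ)/sin δ = 0.3101.
Weighted sum of the unit vectors: (0.9525)·(0.6533,-0.5225,0.5479) + (0.3101)·(0.6374,-0.0001,-0.7705) = (0.8199, -0.4977, 0.2829).
Converting back: φ = atan2(z, √(x²+y²)) = 16.44°, λ = atan2(y, x) = -31.26°.

16.44°, -31.26°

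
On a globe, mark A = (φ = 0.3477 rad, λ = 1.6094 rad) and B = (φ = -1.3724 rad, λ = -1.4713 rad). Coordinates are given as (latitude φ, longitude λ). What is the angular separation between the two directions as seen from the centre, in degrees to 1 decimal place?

121.3°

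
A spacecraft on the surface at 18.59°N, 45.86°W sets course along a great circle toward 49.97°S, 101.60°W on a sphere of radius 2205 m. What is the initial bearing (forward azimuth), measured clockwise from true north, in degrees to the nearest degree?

212°

With φ₁ = 0.3245, φ₂ = -0.8721, Δλ = -0.9728 rad, the forward-azimuth formula gives
θ = atan2( sin Δλ cos φ₂ , cos φ₁ sin φ₂ − sin φ₁ cos φ₂ cos Δλ ) = atan2(-0.5316, -0.8412) = -147.71°.
Adding 360° brings this into [0°, 360°): 212°.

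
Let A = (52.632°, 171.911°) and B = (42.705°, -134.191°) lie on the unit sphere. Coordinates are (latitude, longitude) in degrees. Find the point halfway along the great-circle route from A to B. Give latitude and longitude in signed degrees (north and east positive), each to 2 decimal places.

50.89°, -158.37°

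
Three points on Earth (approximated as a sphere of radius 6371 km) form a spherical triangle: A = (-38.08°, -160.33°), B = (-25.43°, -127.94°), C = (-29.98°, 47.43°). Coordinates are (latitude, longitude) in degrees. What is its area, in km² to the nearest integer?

28328260 km²

Side lengths (central angles): a = 2.1714, b = 1.8704, c = 0.5254 rad; semiperimeter s = 2.2836.
By l'Huilier's theorem, tan(E/4) = √[tan(s/2) tan((s−a)/2) tan((s−b)/2) tan((s−c)/2)], giving spherical excess E = 0.6979 rad.
Area = E·R² = 0.6979 × (6371)² ≈ 28328260 km².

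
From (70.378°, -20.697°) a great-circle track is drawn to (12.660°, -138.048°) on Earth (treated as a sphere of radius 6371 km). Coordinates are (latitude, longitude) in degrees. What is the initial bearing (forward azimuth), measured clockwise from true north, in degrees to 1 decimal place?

With φ₁ = 1.2283, φ₂ = 0.2210, Δλ = -2.0482 rad, the forward-azimuth formula gives
θ = atan2( sin Δλ cos φ₂ , cos φ₁ sin φ₂ − sin φ₁ cos φ₂ cos Δλ ) = atan2(-0.8666, 0.4958) = -60.22°.
Adding 360° brings this into [0°, 360°): 299.8°.

299.8°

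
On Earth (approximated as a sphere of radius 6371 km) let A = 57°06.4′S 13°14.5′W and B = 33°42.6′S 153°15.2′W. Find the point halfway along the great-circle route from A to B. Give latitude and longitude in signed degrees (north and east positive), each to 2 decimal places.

The central angle between A and B is δ = 1.4506 rad.
With f = 0.5, the slerp weights are sin((1−f)δ)/sin δ = 0.6682 and sin(fδ)/sin δ = 0.6682.
Weighted sum of the unit vectors: (0.6682)·(0.5286,-0.1244,-0.8397) + (0.6682)·(-0.7429,-0.3744,-0.5550) = (-0.1431, -0.3333, -0.9319).
Converting back: φ = atan2(z, √(x²+y²)) = -68.73°, λ = atan2(y, x) = -113.24°.

-68.73°, -113.24°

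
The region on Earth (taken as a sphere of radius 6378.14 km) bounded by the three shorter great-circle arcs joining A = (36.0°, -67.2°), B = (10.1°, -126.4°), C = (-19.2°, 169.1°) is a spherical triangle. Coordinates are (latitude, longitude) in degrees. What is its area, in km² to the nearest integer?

10263863 km²

Side lengths (central angles): a = 1.2211, b = 2.2360, c = 1.0346 rad; semiperimeter s = 2.2458.
By l'Huilier's theorem, tan(E/4) = √[tan(s/2) tan((s−a)/2) tan((s−b)/2) tan((s−c)/2)], giving spherical excess E = 0.2523 rad.
Area = E·R² = 0.2523 × (6378.14)² ≈ 10263863 km².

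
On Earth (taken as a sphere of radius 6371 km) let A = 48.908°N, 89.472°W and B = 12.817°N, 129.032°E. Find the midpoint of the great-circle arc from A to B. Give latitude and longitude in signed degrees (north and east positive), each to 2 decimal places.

57.72°, 170.64°

Central angle δ = 1.9117 rad. Interpolating on the sphere with fraction f = 0.5:
P = [sin((1−f)δ)·A + sin(fδ)·B] / sin δ = 0.8667·A + 0.8667·B in Cartesian coordinates,
giving P = (-0.5270, 0.0868, 0.8454), i.e. latitude 57.72°, longitude 170.64°.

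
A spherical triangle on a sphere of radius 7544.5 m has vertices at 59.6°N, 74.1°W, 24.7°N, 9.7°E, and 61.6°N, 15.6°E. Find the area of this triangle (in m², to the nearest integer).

12978370 m²

Side lengths (central angles): a = 0.6478, b = 0.7075, c = 1.1483 rad; semiperimeter s = 1.2518.
By l'Huilier's theorem, tan(E/4) = √[tan(s/2) tan((s−a)/2) tan((s−b)/2) tan((s−c)/2)], giving spherical excess E = 0.2280 rad.
Area = E·R² = 0.2280 × (7544.5)² ≈ 12978370 m².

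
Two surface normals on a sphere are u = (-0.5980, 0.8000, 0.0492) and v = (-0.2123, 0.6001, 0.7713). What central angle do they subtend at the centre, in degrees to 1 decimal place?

49.8°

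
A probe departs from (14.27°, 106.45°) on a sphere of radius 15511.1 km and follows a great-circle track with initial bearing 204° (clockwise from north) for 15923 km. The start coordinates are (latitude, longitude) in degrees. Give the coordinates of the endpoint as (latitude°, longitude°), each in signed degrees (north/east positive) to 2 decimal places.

-39.04°, 79.84°

Angular distance δ = d/R = 15923/15511.1 = 1.02656 rad; initial bearing θ = 3.5605 rad.
sin φ₂ = sin φ₁ cos δ + cos φ₁ sin δ cos θ = (0.2465)(0.5178) + (0.9691)(0.8555)(-0.9135) = -0.6298, so φ₂ = -39.04°.
Δλ = atan2(sin θ sin δ cos φ₁, cos δ − sin φ₁ sin φ₂) = atan2(-0.3372, 0.6730) = -26.615°.
λ₂ = 106.450° − 26.615° = 79.84°.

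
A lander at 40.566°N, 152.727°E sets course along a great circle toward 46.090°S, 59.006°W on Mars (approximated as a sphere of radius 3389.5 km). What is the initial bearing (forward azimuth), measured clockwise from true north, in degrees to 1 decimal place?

114.2°

Δλ = 148.267° = 2.5877 rad.
y = sin Δλ · cos φ₂ = (0.5260)(0.6935) = 0.3648
x = cos φ₁ sin φ₂ − sin φ₁ cos φ₂ cos Δλ = (0.7597)(-0.7204) − (0.6503)(0.6935)(-0.8505) = -0.1637
θ = atan2(y, x) = 114.17°, so the bearing is 114.2°.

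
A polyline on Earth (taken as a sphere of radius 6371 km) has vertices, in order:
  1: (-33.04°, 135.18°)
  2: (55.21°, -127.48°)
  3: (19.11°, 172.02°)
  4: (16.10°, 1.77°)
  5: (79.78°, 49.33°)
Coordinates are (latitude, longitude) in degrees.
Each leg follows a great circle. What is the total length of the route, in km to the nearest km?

43251 km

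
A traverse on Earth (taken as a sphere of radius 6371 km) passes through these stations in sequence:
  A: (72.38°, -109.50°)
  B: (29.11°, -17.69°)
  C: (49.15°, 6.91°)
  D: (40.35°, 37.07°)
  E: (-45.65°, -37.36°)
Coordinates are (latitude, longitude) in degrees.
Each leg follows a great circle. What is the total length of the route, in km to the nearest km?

24682 km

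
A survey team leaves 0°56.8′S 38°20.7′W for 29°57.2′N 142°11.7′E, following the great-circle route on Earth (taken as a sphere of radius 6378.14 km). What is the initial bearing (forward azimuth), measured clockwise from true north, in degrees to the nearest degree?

359°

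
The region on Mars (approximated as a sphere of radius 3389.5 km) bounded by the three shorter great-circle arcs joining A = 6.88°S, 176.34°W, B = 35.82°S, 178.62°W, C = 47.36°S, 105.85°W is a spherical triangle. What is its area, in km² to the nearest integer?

2728259 km²

Side lengths (central angles): a = 0.9357, b = 1.2527, c = 0.5064 rad; semiperimeter s = 1.3475.
By l'Huilier's theorem, tan(E/4) = √[tan(s/2) tan((s−a)/2) tan((s−b)/2) tan((s−c)/2)], giving spherical excess E = 0.2375 rad.
Area = E·R² = 0.2375 × (3389.5)² ≈ 2728259 km².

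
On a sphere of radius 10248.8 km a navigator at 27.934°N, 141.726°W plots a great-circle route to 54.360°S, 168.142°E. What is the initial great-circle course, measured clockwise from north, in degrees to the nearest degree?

Δλ = -50.132° = -0.8750 rad.
y = sin Δλ · cos φ₂ = (-0.7675)(0.5827) = -0.4472
x = cos φ₁ sin φ₂ − sin φ₁ cos φ₂ cos Δλ = (0.8835)(-0.8127) − (0.4685)(0.5827)(0.6410) = -0.8930
θ = atan2(y, x) = -153.40°; adding 360° gives 207°.

207°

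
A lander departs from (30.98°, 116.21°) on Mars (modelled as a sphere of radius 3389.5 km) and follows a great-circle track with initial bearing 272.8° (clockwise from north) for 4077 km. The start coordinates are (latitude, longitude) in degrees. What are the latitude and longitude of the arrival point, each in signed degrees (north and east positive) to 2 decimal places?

12.96°, 43.21°

Angular distance δ = d/R = 4077/3389.5 = 1.20283 rad; initial bearing θ = 4.7613 rad.
sin φ₂ = sin φ₁ cos δ + cos φ₁ sin δ cos θ = (0.5147)(0.3597) + (0.8573)(0.9331)(0.0488) = 0.2242, so φ₂ = 12.96°.
Δλ = atan2(sin θ sin δ cos φ₁, cos δ − sin φ₁ sin φ₂) = atan2(-0.7990, 0.2443) = -72.999°.
λ₂ = 116.210° − 72.999° = 43.21°.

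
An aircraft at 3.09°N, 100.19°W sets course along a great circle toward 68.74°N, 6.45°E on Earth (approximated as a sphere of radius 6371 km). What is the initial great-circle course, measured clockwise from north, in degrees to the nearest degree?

20°

With φ₁ = 0.0539, φ₂ = 1.1997, Δλ = 1.8612 rad, the forward-azimuth formula gives
θ = atan2( sin Δλ cos φ₂ , cos φ₁ sin φ₂ − sin φ₁ cos φ₂ cos Δλ ) = atan2(0.3474, 0.9362) = 20.36°.
So the initial bearing is 20°.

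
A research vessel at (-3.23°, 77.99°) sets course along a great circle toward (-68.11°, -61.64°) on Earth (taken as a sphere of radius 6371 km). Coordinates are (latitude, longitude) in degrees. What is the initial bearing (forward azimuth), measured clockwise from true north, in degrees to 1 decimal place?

Δλ = -139.630° = -2.4370 rad.
y = sin Δλ · cos φ₂ = (-0.6477)(0.3728) = -0.2415
x = cos φ₁ sin φ₂ − sin φ₁ cos φ₂ cos Δλ = (0.9984)(-0.9279) − (-0.0563)(0.3728)(-0.7619) = -0.9424
θ = atan2(y, x) = -165.63°; adding 360° gives 194.4°.

194.4°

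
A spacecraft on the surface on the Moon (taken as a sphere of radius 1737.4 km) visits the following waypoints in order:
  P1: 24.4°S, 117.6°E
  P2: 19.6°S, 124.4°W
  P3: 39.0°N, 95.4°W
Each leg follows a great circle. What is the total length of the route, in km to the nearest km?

5152 km

Leg P1→P2: central angle 1.8382 rad, distance 3193.6 km.
Leg P2→P3: central angle 1.1272 rad, distance 1958.3 km.
Total: 3193.6 + 1958.3 ≈ 5152 km.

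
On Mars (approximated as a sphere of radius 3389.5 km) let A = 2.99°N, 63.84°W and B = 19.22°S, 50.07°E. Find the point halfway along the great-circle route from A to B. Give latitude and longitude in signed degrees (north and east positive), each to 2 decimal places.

-14.64°, -9.35°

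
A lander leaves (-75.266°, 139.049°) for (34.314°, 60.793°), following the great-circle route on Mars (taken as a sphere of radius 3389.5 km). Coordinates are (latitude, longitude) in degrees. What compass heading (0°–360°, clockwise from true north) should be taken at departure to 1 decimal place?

With φ₁ = -1.3136, φ₂ = 0.5989, Δλ = -1.3658 rad, the forward-azimuth formula gives
θ = atan2( sin Δλ cos φ₂ , cos φ₁ sin φ₂ − sin φ₁ cos φ₂ cos Δλ ) = atan2(-0.8087, 0.3060) = -69.28°.
Adding 360° brings this into [0°, 360°): 290.7°.

290.7°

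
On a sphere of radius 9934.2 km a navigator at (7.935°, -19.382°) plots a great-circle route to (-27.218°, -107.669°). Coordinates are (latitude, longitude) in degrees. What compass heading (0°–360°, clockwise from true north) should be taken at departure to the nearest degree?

With φ₁ = 0.1385, φ₂ = -0.4750, Δλ = -1.5409 rad, the forward-azimuth formula gives
θ = atan2( sin Δλ cos φ₂ , cos φ₁ sin φ₂ − sin φ₁ cos φ₂ cos Δλ ) = atan2(-0.8889, -0.4567) = -117.19°.
Adding 360° brings this into [0°, 360°): 243°.

243°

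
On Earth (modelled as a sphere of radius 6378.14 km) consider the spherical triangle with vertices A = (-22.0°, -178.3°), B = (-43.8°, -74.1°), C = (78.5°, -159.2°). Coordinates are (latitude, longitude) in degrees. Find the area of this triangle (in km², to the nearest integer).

Side lengths (central angles): a = 2.2996, b = 1.7644, c = 1.4755 rad; semiperimeter s = 2.7698.
By l'Huilier's theorem, tan(E/4) = √[tan(s/2) tan((s−a)/2) tan((s−b)/2) tan((s−c)/2)], giving spherical excess E = 2.5154 rad.
Area = E·R² = 2.5154 × (6378.14)² ≈ 102328635 km².

102328635 km²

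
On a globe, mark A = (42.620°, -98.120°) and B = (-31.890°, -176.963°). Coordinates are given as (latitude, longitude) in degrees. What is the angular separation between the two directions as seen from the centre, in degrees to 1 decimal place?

103.7°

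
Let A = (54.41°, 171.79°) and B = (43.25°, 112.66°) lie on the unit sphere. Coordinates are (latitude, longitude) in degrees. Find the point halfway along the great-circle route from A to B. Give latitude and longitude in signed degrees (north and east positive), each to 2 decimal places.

52.69°, 138.60°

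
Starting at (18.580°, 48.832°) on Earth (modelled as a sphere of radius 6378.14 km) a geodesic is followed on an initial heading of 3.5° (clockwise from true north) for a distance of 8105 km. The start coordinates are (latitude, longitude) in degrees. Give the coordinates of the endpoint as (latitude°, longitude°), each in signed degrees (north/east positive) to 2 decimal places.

Angular distance δ = d/R = 8105/6378.14 = 1.27075 rad; initial bearing θ = 0.0611 rad.
sin φ₂ = sin φ₁ cos δ + cos φ₁ sin δ cos θ = (0.3186)(0.2956) + (0.9479)(0.9553)(0.9981) = 0.9980, so φ₂ = 86.39°.
Δλ = atan2(sin θ sin δ cos φ₁, cos δ − sin φ₁ sin φ₂) = atan2(0.0553, -0.0224) = 112.084°.
λ₂ = 48.832° + 112.084° = 160.92°.

86.39°, 160.92°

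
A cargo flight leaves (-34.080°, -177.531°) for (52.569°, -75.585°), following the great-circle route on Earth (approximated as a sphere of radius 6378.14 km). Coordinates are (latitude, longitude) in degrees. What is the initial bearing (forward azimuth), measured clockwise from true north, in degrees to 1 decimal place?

Δλ = 101.946° = 1.7793 rad.
y = sin Δλ · cos φ₂ = (0.9783)(0.6078) = 0.5946
x = cos φ₁ sin φ₂ − sin φ₁ cos φ₂ cos Δλ = (0.8283)(0.7941) − (-0.5603)(0.6078)(-0.2070) = 0.5872
θ = atan2(y, x) = 45.36°, so the bearing is 45.4°.

45.4°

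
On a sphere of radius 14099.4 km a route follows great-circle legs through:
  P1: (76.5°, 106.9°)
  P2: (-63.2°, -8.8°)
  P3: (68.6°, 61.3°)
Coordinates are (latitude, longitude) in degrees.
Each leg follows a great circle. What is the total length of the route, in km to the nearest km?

73040 km

Leg P1→P2: central angle 2.7228 rad, distance 38389.4 km.
Leg P2→P3: central angle 2.4576 rad, distance 34650.5 km.
Total: 38389.4 + 34650.5 ≈ 73040 km.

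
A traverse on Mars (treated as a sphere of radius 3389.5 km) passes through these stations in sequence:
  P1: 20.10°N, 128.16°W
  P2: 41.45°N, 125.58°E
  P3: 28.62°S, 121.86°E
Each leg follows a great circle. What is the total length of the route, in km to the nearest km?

Leg P1→P2: central angle 1.5404 rad, distance 5221.1 km.
Leg P2→P3: central angle 1.2244 rad, distance 4150.2 km.
Total: 5221.1 + 4150.2 ≈ 9371 km.

9371 km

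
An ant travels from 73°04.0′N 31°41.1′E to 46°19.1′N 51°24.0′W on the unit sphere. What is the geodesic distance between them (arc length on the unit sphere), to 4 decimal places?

In radians: φ₁ = 1.2753, φ₂ = 0.8084, Δλ = -83.085° = -1.4501 rad.
cos c = sin φ₁ sin φ₂ + cos φ₁ cos φ₂ cos Δλ = (0.9566)(0.7232) + (0.2913)(0.6907)(0.1204) = 0.71605,
so c = arccos(0.71605) = 0.77267 rad.
On the unit sphere the arc length equals the central angle: 0.7727.

0.7727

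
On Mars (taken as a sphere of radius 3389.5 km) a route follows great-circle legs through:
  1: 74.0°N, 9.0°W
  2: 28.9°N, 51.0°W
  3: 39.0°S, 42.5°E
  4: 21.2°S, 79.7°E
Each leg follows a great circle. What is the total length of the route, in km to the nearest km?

Leg 1→2: central angle 0.8712 rad, distance 2953.0 km.
Leg 2→3: central angle 1.9238 rad, distance 6520.6 km.
Leg 3→4: central angle 0.6356 rad, distance 2154.4 km.
Total: 2953.0 + 6520.6 + 2154.4 ≈ 11628 km.

11628 km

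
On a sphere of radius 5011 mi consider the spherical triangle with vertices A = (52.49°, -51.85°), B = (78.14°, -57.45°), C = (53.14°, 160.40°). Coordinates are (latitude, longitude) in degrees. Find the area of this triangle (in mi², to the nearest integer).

Side lengths (central angles): a = 0.8153, b = 1.2390, c = 0.4491 rad; semiperimeter s = 1.2516.
By l'Huilier's theorem, tan(E/4) = √[tan(s/2) tan((s−a)/2) tan((s−b)/2) tan((s−c)/2)], giving spherical excess E = 0.0830 rad.
Area = E·R² = 0.0830 × (5011)² ≈ 2084790 mi².

2084790 mi²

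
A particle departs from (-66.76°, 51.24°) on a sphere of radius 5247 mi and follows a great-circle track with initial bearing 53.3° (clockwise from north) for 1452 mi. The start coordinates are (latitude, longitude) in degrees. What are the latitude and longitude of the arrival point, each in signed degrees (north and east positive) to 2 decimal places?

Angular distance δ = d/R = 1452/5247 = 0.27673 rad; initial bearing θ = 0.9303 rad.
sin φ₂ = sin φ₁ cos δ + cos φ₁ sin δ cos θ = (-0.9189)(0.9620) + (0.3946)(0.2732)(0.5976) = -0.8195, so φ₂ = -55.03°.
Δλ = atan2(sin θ sin δ cos φ₁, cos δ − sin φ₁ sin φ₂) = atan2(0.0864, 0.2090) = 22.471°.
λ₂ = 51.240° + 22.471° = 73.71°.

-55.03°, 73.71°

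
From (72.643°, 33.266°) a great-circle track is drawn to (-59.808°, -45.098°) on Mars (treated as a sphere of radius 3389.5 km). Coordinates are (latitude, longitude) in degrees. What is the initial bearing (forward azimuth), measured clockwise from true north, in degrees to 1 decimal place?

234.2°

Δλ = -78.364° = -1.3677 rad.
y = sin Δλ · cos φ₂ = (-0.9794)(0.5029) = -0.4926
x = cos φ₁ sin φ₂ − sin φ₁ cos φ₂ cos Δλ = (0.2983)(-0.8643) − (0.9545)(0.5029)(0.2017) = -0.3547
θ = atan2(y, x) = -125.76°; adding 360° gives 234.2°.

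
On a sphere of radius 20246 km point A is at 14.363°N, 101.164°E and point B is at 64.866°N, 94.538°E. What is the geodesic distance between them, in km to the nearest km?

Let φ₁ = 0.2507 rad, φ₂ = 1.1321 rad, and Δλ = -0.1156 rad.
Haversine: a = sin²(Δφ/2) + cos φ₁ cos φ₂ sin²(Δλ/2) = 0.1820 + (0.9687)(0.4247)(0.0033) = 0.18336.
Central angle c = 2·arcsin(√a) = 0.88500 rad.
Distance = R·c = 20246 × 0.8850 ≈ 17918 km.

17918 km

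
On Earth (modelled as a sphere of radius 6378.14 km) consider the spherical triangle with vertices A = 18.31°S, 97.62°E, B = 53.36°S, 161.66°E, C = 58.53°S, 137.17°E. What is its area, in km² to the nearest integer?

Side lengths (central angles): a = 0.2541, b = 0.8631, c = 1.0471 rad; semiperimeter s = 1.0821.
By l'Huilier's theorem, tan(E/4) = √[tan(s/2) tan((s−a)/2) tan((s−b)/2) tan((s−c)/2)], giving spherical excess E = 0.0902 rad.
Area = E·R² = 0.0902 × (6378.14)² ≈ 3668205 km².

3668205 km²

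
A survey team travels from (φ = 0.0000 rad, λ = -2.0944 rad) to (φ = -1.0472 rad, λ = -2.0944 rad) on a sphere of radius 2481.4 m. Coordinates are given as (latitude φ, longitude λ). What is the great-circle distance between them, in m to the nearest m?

2599 m

With latitudes φ₁ = 0.000°, φ₂ = -60.000° and longitude difference Δλ = 0.000°:
cos c = sin φ₁ sin φ₂ + cos φ₁ cos φ₂ cos Δλ = (0.0000)(-0.8660) + (1.0000)(0.5000)(1.0000) = 0.50000,
so c = arccos(0.50000) = 1.04720 rad.
Distance = R·c = 2481.4 × 1.0472 ≈ 2599 m.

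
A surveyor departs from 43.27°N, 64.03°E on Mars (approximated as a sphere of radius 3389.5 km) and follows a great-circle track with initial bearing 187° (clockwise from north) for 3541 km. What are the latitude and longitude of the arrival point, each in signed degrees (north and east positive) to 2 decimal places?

-16.31°, 57.73°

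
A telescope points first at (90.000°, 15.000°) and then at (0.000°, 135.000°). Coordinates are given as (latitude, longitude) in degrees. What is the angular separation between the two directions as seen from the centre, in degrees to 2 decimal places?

In radians: φ₁ = 1.5708, φ₂ = 0.0000, Δλ = 120.000° = 2.0944 rad.
cos c = sin φ₁ sin φ₂ + cos φ₁ cos φ₂ cos Δλ = (1.0000)(0.0000) + (0.0000)(1.0000)(-0.5000) = 0.00000,
so c = arccos(0.00000) = 1.57080 rad.
So the angular separation is 90.00°.

90.00°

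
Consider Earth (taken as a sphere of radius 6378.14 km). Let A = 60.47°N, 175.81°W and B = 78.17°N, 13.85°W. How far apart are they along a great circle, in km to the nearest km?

4556 km

Let φ₁ = 1.0554 rad, φ₂ = 1.3643 rad, and Δλ = 2.8267 rad.
Haversine: a = sin²(Δφ/2) + cos φ₁ cos φ₂ sin²(Δλ/2) = 0.0237 + (0.4929)(0.2050)(0.9754) = 0.12223.
Central angle c = 2·arcsin(√a) = 0.71432 rad.
Distance = R·c = 6378.14 × 0.7143 ≈ 4556 km.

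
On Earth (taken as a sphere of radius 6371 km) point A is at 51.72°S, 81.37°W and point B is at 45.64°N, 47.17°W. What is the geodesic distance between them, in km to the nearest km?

11310 km

Let φ₁ = -0.9027 rad, φ₂ = 0.7966 rad, and Δλ = 0.5969 rad.
cos c = sin φ₁ sin φ₂ + cos φ₁ cos φ₂ cos Δλ = (-0.7850)(0.7150) + (0.6195)(0.6992)(0.8271) = -0.20300,
so c = arccos(-0.20300) = 1.77522 rad.
Distance = R·c = 6371 × 1.7752 ≈ 11310 km.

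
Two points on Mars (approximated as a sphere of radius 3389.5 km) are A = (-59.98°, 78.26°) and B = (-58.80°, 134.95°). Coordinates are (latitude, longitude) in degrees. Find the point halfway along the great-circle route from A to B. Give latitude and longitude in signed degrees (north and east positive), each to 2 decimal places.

The central angle between A and B is δ = 0.4887 rad.
With f = 0.5, the slerp weights are sin((1−f)δ)/sin δ = 0.5153 and sin(fδ)/sin δ = 0.5153.
Weighted sum of the unit vectors: (0.5153)·(0.1018,0.4898,-0.8659) + (0.5153)·(-0.3660,0.3666,-0.8554) = (-0.1361, 0.4413, -0.8870).
Converting back: φ = atan2(z, √(x²+y²)) = -62.49°, λ = atan2(y, x) = 107.14°.

-62.49°, 107.14°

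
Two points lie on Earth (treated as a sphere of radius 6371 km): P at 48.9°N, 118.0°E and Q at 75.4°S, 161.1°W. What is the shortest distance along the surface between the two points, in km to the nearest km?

Let φ₁ = 0.8535 rad, φ₂ = -1.3160 rad, and Δλ = 1.4120 rad.
Haversine: a = sin²(Δφ/2) + cos φ₁ cos φ₂ sin²(Δλ/2) = 0.7818 + (0.6574)(0.2521)(0.4209) = 0.85151.
Central angle c = 2·arcsin(√a) = 2.35044 rad.
Distance = R·c = 6371 × 2.3504 ≈ 14975 km.

14975 km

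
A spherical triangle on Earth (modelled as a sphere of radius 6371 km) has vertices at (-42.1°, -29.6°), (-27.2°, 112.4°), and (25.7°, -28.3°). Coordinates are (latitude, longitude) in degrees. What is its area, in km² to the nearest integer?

Side lengths (central angles): a = 2.5294, b = 1.1835, c = 1.7860 rad; semiperimeter s = 2.7495.
By l'Huilier's theorem, tan(E/4) = √[tan(s/2) tan((s−a)/2) tan((s−b)/2) tan((s−c)/2)], giving spherical excess E = 1.9743 rad.
Area = E·R² = 1.9743 × (6371)² ≈ 80135206 km².

80135206 km²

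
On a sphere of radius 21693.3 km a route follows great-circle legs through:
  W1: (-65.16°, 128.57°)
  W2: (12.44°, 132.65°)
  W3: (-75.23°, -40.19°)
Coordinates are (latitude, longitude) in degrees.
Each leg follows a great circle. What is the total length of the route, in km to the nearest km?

Leg W1→W2: central angle 1.3554 rad, distance 29404.0 km.
Leg W2→W3: central angle 2.0435 rad, distance 44330.7 km.
Total: 29404.0 + 44330.7 ≈ 73735 km.

73735 km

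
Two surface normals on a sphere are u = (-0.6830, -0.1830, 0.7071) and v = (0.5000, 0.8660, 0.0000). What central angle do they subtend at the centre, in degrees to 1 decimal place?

120.0°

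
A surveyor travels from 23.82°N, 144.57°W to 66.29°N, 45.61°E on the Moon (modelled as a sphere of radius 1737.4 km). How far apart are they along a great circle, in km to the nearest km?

Let φ₁ = 0.4157 rad, φ₂ = 1.1570 rad, and Δλ = -2.9639 rad.
cos c = sin φ₁ sin φ₂ + cos φ₁ cos φ₂ cos Δλ = (0.4039)(0.9156) + (0.9148)(0.4021)(-0.9843) = 0.00771,
so c = arccos(0.00771) = 1.56309 rad.
Distance = R·c = 1737.4 × 1.5631 ≈ 2716 km.

2716 km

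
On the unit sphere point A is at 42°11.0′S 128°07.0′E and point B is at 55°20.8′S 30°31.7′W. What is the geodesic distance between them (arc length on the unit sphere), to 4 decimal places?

With latitudes φ₁ = -42.183°, φ₂ = -55.347° and longitude difference Δλ = -158.645°:
cos c = sin φ₁ sin φ₂ + cos φ₁ cos φ₂ cos Δλ = (-0.6715)(-0.8226) + (0.7410)(0.5686)(-0.9313) = 0.15997,
so c = arccos(0.15997) = 1.41013 rad.
On the unit sphere the arc length equals the central angle: 1.4101.

1.4101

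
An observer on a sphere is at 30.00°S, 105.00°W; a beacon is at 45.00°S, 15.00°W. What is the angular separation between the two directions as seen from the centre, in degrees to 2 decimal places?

Let φ₁ = -0.5236 rad, φ₂ = -0.7854 rad, and Δλ = 1.5708 rad.
Haversine: a = sin²(Δφ/2) + cos φ₁ cos φ₂ sin²(Δλ/2) = 0.0170 + (0.8660)(0.7071)(0.5000) = 0.32322.
Central angle c = 2·arcsin(√a) = 1.20943 rad.
So the angular separation is 69.30°.

69.30°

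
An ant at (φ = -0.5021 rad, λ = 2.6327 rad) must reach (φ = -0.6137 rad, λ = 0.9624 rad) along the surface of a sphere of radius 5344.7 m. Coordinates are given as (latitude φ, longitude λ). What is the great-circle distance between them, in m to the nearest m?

7287 m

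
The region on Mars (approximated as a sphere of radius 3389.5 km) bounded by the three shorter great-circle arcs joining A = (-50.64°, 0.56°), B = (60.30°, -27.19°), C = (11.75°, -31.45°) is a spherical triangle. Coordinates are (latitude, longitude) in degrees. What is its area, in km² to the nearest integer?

3948366 km²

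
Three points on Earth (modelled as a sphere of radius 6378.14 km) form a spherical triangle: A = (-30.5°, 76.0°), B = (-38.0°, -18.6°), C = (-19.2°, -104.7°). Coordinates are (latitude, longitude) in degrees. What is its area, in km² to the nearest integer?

Side lengths (central angles): a = 1.3149, b = 2.2741, c = 1.3098 rad; semiperimeter s = 2.4494.
By l'Huilier's theorem, tan(E/4) = √[tan(s/2) tan((s−a)/2) tan((s−b)/2) tan((s−c)/2)], giving spherical excess E = 1.2222 rad.
Area = E·R² = 1.2222 × (6378.14)² ≈ 49718162 km².

49718162 km²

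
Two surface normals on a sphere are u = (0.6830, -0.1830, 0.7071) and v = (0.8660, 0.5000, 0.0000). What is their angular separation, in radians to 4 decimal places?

u·v = 0.5000; |u| = 1.0000, |v| = 1.0000.
cos θ = (u·v)/(|u||v|) = 0.5000, so θ = 1.0472 rad.

1.0472 rad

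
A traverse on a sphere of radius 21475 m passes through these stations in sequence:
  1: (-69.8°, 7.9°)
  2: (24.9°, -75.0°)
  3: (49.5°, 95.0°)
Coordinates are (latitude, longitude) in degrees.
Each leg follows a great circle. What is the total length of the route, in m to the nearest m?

80940 m

Leg 1→2: central angle 1.9352 rad, distance 41559.2 m.
Leg 2→3: central angle 1.8338 rad, distance 39380.6 m.
Total: 41559.2 + 39380.6 ≈ 80940 m.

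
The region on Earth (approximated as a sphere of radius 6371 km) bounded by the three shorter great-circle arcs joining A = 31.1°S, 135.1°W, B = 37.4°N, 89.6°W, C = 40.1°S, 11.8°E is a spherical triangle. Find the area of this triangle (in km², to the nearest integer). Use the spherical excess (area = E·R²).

88568666 km²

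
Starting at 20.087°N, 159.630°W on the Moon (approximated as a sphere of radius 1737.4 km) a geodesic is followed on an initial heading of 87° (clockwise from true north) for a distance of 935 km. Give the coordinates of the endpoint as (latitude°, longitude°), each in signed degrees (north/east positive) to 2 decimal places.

18.67°, -126.93°

Angular distance δ = d/R = 935/1737.4 = 0.53816 rad; initial bearing θ = 1.5184 rad.
sin φ₂ = sin φ₁ cos δ + cos φ₁ sin δ cos θ = (0.3434)(0.8587) + (0.9392)(0.5126)(0.0523) = 0.3201, so φ₂ = 18.67°.
Δλ = atan2(sin θ sin δ cos φ₁, cos δ − sin φ₁ sin φ₂) = atan2(0.4807, 0.7487) = 32.703°.
λ₂ = -159.630° + 32.703° = -126.93°.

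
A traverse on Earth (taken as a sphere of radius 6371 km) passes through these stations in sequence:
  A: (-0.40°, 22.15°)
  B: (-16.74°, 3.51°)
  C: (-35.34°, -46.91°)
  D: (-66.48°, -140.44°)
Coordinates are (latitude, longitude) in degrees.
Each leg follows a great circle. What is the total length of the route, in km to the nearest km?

Leg A→B: central angle 0.4290 rad, distance 2733.2 km.
Leg B→C: central angle 0.8442 rad, distance 5378.4 km.
Leg C→D: central angle 1.0352 rad, distance 6595.4 km.
Total: 2733.2 + 5378.4 + 6595.4 ≈ 14707 km.

14707 km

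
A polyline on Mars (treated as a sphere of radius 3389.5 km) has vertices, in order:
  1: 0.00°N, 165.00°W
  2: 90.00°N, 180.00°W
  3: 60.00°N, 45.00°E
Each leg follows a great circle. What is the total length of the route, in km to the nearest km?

7099 km

Leg 1→2: central angle 1.5708 rad, distance 5324.2 km.
Leg 2→3: central angle 0.5236 rad, distance 1774.7 km.
Total: 5324.2 + 1774.7 ≈ 7099 km.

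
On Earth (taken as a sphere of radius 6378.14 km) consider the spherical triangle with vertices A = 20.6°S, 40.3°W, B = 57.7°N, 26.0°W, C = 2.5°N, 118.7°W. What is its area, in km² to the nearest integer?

Side lengths (central angles): a = 1.5591, b = 1.3972, c = 1.3824 rad; semiperimeter s = 2.1693.
By l'Huilier's theorem, tan(E/4) = √[tan(s/2) tan((s−a)/2) tan((s−b)/2) tan((s−c)/2)], giving spherical excess E = 1.2284 rad.
Area = E·R² = 1.2284 × (6378.14)² ≈ 49972693 km².

49972693 km²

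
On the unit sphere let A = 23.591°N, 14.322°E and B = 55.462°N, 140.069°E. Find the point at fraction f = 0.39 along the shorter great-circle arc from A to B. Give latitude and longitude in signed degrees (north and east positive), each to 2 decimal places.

Central angle δ = 1.5447 rad. Interpolating on the sphere with fraction f = 0.39:
P = [sin((1−f)δ)·A + sin(fδ)·B] / sin δ = 0.8092·A + 0.5668·B in Cartesian coordinates,
giving P = (0.4721, 0.3897, 0.7908), i.e. latitude 52.26°, longitude 39.54°.

52.26°, 39.54°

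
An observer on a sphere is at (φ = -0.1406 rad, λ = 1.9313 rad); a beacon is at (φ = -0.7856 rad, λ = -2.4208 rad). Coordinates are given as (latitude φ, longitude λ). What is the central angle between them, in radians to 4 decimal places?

1.7190 rad

With latitudes φ₁ = -8.056°, φ₂ = -45.012° and longitude difference Δλ = 110.643°:
Haversine: a = sin²(Δφ/2) + cos φ₁ cos φ₂ sin²(Δλ/2) = 0.1005 + (0.9901)(0.7070)(0.6763) = 0.57383.
Central angle c = 2·arcsin(√a) = 1.71900 rad.
So the angular separation is 1.7190 rad.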